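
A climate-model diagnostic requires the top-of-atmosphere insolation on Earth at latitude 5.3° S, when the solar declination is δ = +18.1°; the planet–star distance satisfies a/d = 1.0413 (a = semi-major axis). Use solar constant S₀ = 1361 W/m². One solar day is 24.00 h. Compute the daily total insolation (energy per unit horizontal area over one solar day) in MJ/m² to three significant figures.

cos H₀ = −tan(-5.3°) tan(+18.100°) = 0.0303, H₀ = 1.5405 rad.
Bracket: H₀ sin φ sin δ + cos φ cos δ sin H₀ = 1.5405×-0.09237×0.31068 + 0.99572×0.95052×0.99954 = -0.044209 + 0.946016 = 0.901807.
Inverse-square distance factor (a/d)² = 1.0413² = 1.084306.
Q̄ = (S₀/π) × 1.084306 × [bracket] = (1361/π) × 1.084306 × 0.901807 = 423.62 W/m².
Daily total = Q̄ × 24.00 h × 3600 s/h = 423.62 × 24.00 × 3600 / 10⁶ = 36.60 MJ/m².

36.6 MJ/m²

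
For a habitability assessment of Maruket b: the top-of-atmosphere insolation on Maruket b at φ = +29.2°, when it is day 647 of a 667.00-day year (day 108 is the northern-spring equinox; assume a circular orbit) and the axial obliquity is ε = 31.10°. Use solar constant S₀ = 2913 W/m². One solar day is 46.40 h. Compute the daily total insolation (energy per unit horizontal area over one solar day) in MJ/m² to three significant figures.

66.8 MJ/m²

Solar longitude: λ_s = 360° × (647 − 108)/667.00 = 290.915°.
sin δ = sin 31.10° × sin 290.915° = -0.48250, so δ = -28.849°.
cos H₀ = −tan(+29.2°) tan(-28.849°) = 0.3079, H₀ = 1.2578 rad.
Bracket: H₀ sin φ sin δ + cos φ cos δ sin H₀ = 1.2578×0.48786×-0.48250 + 0.87292×0.87590×0.95143 = -0.296077 + 0.727454 = 0.431377.
Q̄ = (S₀/π) × [bracket] = (2913/π) × 0.431377 = 399.99 W/m².
Daily total = Q̄ × 46.40 h × 3600 s/h = 399.99 × 46.40 × 3600 / 10⁶ = 66.81 MJ/m².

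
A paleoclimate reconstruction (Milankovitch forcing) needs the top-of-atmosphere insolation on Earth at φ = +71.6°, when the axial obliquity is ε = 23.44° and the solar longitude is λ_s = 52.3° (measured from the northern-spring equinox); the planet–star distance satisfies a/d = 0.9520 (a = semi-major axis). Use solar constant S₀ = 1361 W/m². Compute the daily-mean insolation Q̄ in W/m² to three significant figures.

Q̄ ≈ 368 W/m²

Solar declination: sin δ = sin ε · sin λ_s = sin 23.44° × sin 52.3° = 0.31474, so δ = +18.345°.
cos H₀ = −tan(+71.6°) tan(+18.345°) = -0.9968, H₀ = 3.0616 rad.
Bracket: H₀ sin φ sin δ + cos φ cos δ sin H₀ = 3.0616×0.94888×0.31474 + 0.31565×0.94918×0.07992 = 0.914348 + 0.023945 = 0.938293.
Inverse-square distance factor (a/d)² = 0.9520² = 0.906304.
Q̄ = (S₀/π) × 0.906304 × [bracket] = (1361/π) × 0.906304 × 0.938293 = 368.4 W/m².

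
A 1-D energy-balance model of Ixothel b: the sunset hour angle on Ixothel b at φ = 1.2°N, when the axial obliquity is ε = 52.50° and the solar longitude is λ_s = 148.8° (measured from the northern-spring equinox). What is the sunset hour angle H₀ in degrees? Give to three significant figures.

H₀ = 90.5°

Solar declination: sin δ = sin ε · sin λ_s = sin 52.50° × sin 148.8° = 0.41098, so δ = +24.266°.
cos H₀ = −tan φ · tan δ = −tan(+1.2°) × tan(+24.266°) = -0.0094, so H₀ = 1.5802 rad = 90.54°.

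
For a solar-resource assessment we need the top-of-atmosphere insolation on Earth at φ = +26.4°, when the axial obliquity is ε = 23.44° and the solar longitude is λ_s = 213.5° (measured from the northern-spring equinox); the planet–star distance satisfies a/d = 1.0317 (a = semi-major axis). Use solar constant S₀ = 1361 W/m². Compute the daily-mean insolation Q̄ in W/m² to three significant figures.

Q̄ ≈ 335 W/m²

Solar declination: sin δ = sin ε · sin λ_s = sin 23.44° × sin 213.5° = -0.21955, so δ = -12.683°.
cos H₀ = −tan(+26.4°) tan(-12.683°) = 0.1117, H₀ = 1.4588 rad.
Bracket: H₀ sin φ sin δ + cos φ cos δ sin H₀ = 1.4588×0.44464×-0.21955 + 0.89571×0.97560×0.99374 = -0.142409 + 0.868384 = 0.725975.
Inverse-square distance factor (a/d)² = 1.0317² = 1.064405.
Q̄ = (S₀/π) × 1.064405 × [bracket] = (1361/π) × 1.064405 × 0.725975 = 334.8 W/m².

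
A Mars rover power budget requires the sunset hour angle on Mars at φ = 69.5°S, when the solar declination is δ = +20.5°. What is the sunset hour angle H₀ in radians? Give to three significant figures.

cos H₀ = −tan φ · tan δ = 1.0000 ≥ 1, so the Sun never rises (polar night) and H₀ = 0.

H₀ = 0.00 rad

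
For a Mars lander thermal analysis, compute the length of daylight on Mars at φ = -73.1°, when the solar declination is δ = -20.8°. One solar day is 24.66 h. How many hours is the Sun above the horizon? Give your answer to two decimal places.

24.66 h

Sunrise equation: cos H₀ = −tan φ · tan δ = -1.2503 ≤ −1, so the Sun never sets (polar day) and H₀ = π.
Daylight = 2H₀/(2π) × 24.66 h = (3.1416/π) × 24.66 = 24.66 h.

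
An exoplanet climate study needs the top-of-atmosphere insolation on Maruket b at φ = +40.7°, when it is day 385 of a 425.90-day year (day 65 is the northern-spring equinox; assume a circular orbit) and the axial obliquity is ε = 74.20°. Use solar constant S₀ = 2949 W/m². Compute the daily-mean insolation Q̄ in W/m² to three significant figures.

Q̄ ≈ 0.00 W/m²

Solar longitude: λ_s = 360° × (385 − 65)/425.90 = 270.486°.
sin δ = sin 74.20° × sin 270.486° = -0.96218, so δ = -74.193°.
cos H₀ = −tan(+40.7°) tan(-74.193°) = 3.0382 ≥ 1 ⇒ polar night, H₀ = 0 and Q̄ = 0.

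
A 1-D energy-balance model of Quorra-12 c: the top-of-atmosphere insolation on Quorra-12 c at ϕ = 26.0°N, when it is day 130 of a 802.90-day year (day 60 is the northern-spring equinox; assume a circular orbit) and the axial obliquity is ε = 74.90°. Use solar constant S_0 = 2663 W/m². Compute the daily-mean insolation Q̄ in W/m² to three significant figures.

Solar longitude: L_s = 360° × (130 − 60)/802.90 = 31.386°.
sin δ = sin 74.90° × sin 31.386° = 0.50282, so δ = +30.187°.
cos h₀ = −tan(+26.0°) tan(+30.187°) = -0.2837, h₀ = 1.8585 rad.
Bracket: h₀ sin ϕ sin δ + cos ϕ cos δ sin h₀ = 1.8585×0.43837×0.50282 + 0.89879×0.86439×0.95891 = 0.409653 + 0.744982 = 1.154635.
Q̄ = (S_0/π) × [bracket] = (2663/π) × 1.154635 = 978.7 W/m².

Q̄ ≈ 979 W/m²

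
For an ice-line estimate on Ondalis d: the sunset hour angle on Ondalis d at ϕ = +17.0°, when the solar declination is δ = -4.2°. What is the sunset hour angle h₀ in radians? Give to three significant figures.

cos h₀ = −tan ϕ · tan δ = −tan(+17.0°) × tan(-4.200°) = 0.0225, so h₀ = 1.5483 rad = 88.71°.

h₀ = 1.55 rad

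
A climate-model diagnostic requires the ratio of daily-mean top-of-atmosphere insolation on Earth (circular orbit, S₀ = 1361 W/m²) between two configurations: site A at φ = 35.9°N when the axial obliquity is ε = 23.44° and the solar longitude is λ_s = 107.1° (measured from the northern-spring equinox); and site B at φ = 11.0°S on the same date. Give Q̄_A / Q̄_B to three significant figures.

Q̄_A / Q̄_B ≈ 1.42

— Configuration A (φ=+35.9°):
Solar declination: sin δ = sin ε · sin λ_s = sin 23.44° × sin 107.1° = 0.38020, so δ = +22.346°.
cos H₀ = −tan(+35.9°) tan(+22.346°) = -0.2976, H₀ = 1.8729 rad.
Bracket: H₀ sin φ sin δ + cos φ cos δ sin H₀ = 1.8729×0.58637×0.38020 + 0.81004×0.92490×0.95470 = 0.417540 + 0.715267 = 1.132807.
Q̄ = (S₀/π) × [bracket] = (1361/π) × 1.132807 = 490.75 W/m².
— Configuration B (φ=-11.0°):
cos H₀ = −tan(-11.0°) tan(+22.346°) = 0.0799, H₀ = 1.4908 rad.
Bracket: H₀ sin φ sin δ + cos φ cos δ sin H₀ = 1.4908×-0.19081×0.38020 + 0.98163×0.92490×0.99680 = -0.108152 + 0.905004 = 0.796852.
Q̄ = (S₀/π) × [bracket] = (1361/π) × 0.796852 = 345.21 W/m².
Ratio Q̄_A / Q̄_B = 490.75 / 345.21 = 1.422.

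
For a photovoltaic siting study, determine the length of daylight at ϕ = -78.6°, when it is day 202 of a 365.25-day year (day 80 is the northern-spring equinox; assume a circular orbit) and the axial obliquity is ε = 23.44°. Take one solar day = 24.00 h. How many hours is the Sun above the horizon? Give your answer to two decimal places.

Solar longitude: L_s = 360° × (202 − 80)/365.25 = 120.246°.
sin δ = sin 23.44° × sin 120.246° = 0.34364, so δ = +20.099°.
cos h₀ = −tan ϕ · tan δ = 1.8148 ≥ 1, so the Sun never rises (polar night) and h₀ = 0.
Daylight = 2h₀/(2π) × 24.00 h = (0.0000/π) × 24.00 = 0.00 h.

0.00 h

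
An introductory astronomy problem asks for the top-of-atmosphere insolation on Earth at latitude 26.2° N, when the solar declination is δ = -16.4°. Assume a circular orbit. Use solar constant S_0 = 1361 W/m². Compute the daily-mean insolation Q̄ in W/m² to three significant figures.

Q̄ ≈ 292 W/m²

cos h₀ = −tan(+26.2°) tan(-16.400°) = 0.1448, h₀ = 1.4255 rad.
Bracket: h₀ sin ϕ sin δ + cos ϕ cos δ sin h₀ = 1.4255×0.44151×-0.28234 + 0.89726×0.95931×0.98946 = -0.177697 + 0.851678 = 0.673981.
Q̄ = (S_0/π) × [bracket] = (1361/π) × 0.673981 = 292.0 W/m².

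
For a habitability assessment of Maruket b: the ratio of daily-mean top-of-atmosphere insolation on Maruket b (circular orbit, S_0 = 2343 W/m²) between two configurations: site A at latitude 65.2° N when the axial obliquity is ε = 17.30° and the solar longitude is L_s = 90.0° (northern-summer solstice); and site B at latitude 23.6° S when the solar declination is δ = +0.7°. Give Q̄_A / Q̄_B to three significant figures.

— Configuration A (ϕ=+65.2°):
Solar declination: sin δ = sin ε · sin L_s = sin 17.30° × sin 90.0° = 0.29737, so δ = +17.300°.
cos h₀ = −tan(+65.2°) tan(+17.300°) = -0.6741, h₀ = 2.3105 rad.
Bracket: h₀ sin ϕ sin δ + cos ϕ cos δ sin h₀ = 2.3105×0.90778×0.29737 + 0.41945×0.95476×0.73867 = 0.623711 + 0.295818 = 0.919529.
Q̄ = (S_0/π) × [bracket] = (2343/π) × 0.919529 = 685.78 W/m².
— Configuration B (ϕ=-23.6°):
cos h₀ = −tan(-23.6°) tan(+0.700°) = 0.0053, h₀ = 1.5655 rad.
Bracket: h₀ sin ϕ sin δ + cos ϕ cos δ sin h₀ = 1.5655×-0.40035×0.01222 + 0.91636×0.99993×0.99999 = -0.007659 + 0.916287 = 0.908628.
Q̄ = (S_0/π) × [bracket] = (2343/π) × 0.908628 = 677.65 W/m².
Ratio Q̄_A / Q̄_B = 685.78 / 677.65 = 1.012.

Q̄_A / Q̄_B ≈ 1.01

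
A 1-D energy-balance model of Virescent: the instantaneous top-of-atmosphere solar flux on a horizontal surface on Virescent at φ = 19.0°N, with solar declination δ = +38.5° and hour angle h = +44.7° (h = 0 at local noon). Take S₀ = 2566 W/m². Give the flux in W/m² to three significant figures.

1.87e+03 W/m²

cos θ_z = sin φ sin δ + cos φ cos δ cos h = 0.202671 + 0.525971 = 0.728642.
Flux = S₀ · cos θ_z = 2566 × 0.728642 = 1870 W/m².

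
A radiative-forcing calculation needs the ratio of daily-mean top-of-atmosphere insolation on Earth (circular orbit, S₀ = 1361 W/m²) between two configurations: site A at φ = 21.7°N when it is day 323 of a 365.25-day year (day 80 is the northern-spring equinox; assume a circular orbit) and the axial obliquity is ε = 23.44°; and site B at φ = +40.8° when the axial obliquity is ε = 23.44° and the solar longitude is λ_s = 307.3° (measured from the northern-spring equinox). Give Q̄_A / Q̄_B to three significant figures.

Q̄_A / Q̄_B ≈ 1.61

— Configuration A (φ=+21.7°):
Solar longitude: λ_s = 360° × (323 − 80)/365.25 = 239.507°.
sin δ = sin 23.44° × sin 239.507° = -0.34277, so δ = -20.046°.
cos H₀ = −tan(+21.7°) tan(-20.046°) = 0.1452, H₀ = 1.4251 rad.
Bracket: H₀ sin φ sin δ + cos φ cos δ sin H₀ = 1.4251×0.36975×-0.34277 + 0.92913×0.93942×0.98940 = -0.180616 + 0.863591 = 0.682975.
Q̄ = (S₀/π) × [bracket] = (1361/π) × 0.682975 = 295.88 W/m².
— Configuration B (φ=+40.8°):
Solar declination: sin δ = sin ε · sin λ_s = sin 23.44° × sin 307.3° = -0.31643, so δ = -18.447°.
cos H₀ = −tan(+40.8°) tan(-18.447°) = 0.2879, H₀ = 1.2787 rad.
Bracket: H₀ sin φ sin δ + cos φ cos δ sin H₀ = 1.2787×0.65342×-0.31643 + 0.75700×0.94862×0.95765 = -0.264386 + 0.687694 = 0.423308.
Q̄ = (S₀/π) × [bracket] = (1361/π) × 0.423308 = 183.39 W/m².
Ratio Q̄_A / Q̄_B = 295.88 / 183.39 = 1.613.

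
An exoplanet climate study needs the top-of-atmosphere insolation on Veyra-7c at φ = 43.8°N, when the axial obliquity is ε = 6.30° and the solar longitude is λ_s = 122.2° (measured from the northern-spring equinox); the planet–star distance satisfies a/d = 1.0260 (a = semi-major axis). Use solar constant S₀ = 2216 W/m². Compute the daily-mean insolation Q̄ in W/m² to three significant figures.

Solar declination: sin δ = sin ε · sin λ_s = sin 6.30° × sin 122.2° = 0.09286, so δ = +5.328°.
cos H₀ = −tan(+43.8°) tan(+5.328°) = -0.0894, H₀ = 1.6603 rad.
Bracket: H₀ sin φ sin δ + cos φ cos δ sin H₀ = 1.6603×0.69214×0.09286 + 0.72176×0.99568×0.99599 = 0.106711 + 0.715760 = 0.822471.
Inverse-square distance factor (a/d)² = 1.0260² = 1.052676.
Q̄ = (S₀/π) × 1.052676 × [bracket] = (2216/π) × 1.052676 × 0.822471 = 610.7 W/m².

Q̄ ≈ 611 W/m²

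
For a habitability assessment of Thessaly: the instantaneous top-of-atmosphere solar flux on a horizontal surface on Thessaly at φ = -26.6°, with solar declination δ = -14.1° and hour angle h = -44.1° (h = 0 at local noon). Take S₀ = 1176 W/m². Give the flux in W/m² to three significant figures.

cos θ_z = sin φ sin δ + cos φ cos δ cos h = 0.109081 + 0.622770 = 0.731851.
Flux = S₀ · cos θ_z = 1176 × 0.731851 = 860.7 W/m².

861 W/m²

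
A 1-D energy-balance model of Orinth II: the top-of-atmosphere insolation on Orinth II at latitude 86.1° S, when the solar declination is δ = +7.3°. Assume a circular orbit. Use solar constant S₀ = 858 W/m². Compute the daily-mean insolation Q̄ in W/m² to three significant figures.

cos H₀ = −tan(-86.1°) tan(+7.300°) = 1.8791 ≥ 1 ⇒ polar night, H₀ = 0 and Q̄ = 0.

Q̄ ≈ 0.00 W/m²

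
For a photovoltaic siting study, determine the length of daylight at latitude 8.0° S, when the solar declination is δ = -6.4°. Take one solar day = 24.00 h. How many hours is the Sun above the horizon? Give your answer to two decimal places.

cos H₀ = −tan φ · tan δ = −tan(-8.0°) × tan(-6.400°) = -0.0158, so H₀ = 1.5866 rad = 90.90°.
Daylight = 2H₀/(2π) × 24.00 h = (1.5866/π) × 24.00 = 12.12 h.

12.12 h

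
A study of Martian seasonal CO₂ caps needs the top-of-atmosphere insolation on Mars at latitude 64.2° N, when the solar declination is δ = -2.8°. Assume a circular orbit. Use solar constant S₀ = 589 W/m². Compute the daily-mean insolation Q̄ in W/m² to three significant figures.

Q̄ ≈ 69.0 W/m²

cos H₀ = −tan(+64.2°) tan(-2.800°) = 0.1012, H₀ = 1.4695 rad.
Bracket: H₀ sin φ sin δ + cos φ cos δ sin H₀ = 1.4695×0.90032×-0.04885 + 0.43523×0.99881×0.99487 = -0.064630 + 0.432482 = 0.367852.
Q̄ = (S₀/π) × [bracket] = (589/π) × 0.367852 = 68.97 W/m².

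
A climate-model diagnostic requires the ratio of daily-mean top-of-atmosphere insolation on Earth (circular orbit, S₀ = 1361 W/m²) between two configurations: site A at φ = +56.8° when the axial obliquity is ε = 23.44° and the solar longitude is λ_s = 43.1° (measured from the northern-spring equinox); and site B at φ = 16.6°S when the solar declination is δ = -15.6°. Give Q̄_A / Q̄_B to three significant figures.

— Configuration A (φ=+56.8°):
Solar declination: sin δ = sin ε · sin λ_s = sin 23.44° × sin 43.1° = 0.27180, so δ = +15.771°.
cos H₀ = −tan(+56.8°) tan(+15.771°) = -0.4316, H₀ = 2.0171 rad.
Bracket: H₀ sin φ sin δ + cos φ cos δ sin H₀ = 2.0171×0.83676×0.27180 + 0.54756×0.96235×0.90207 = 0.458752 + 0.475341 = 0.934093.
Q̄ = (S₀/π) × [bracket] = (1361/π) × 0.934093 = 404.67 W/m².
— Configuration B (φ=-16.6°):
cos H₀ = −tan(-16.6°) tan(-15.600°) = -0.0832, H₀ = 1.6541 rad.
Bracket: H₀ sin φ sin δ + cos φ cos δ sin H₀ = 1.6541×-0.28569×-0.26892 + 0.95832×0.96316×0.99653 = 0.127081 + 0.919813 = 1.046894.
Q̄ = (S₀/π) × [bracket] = (1361/π) × 1.046894 = 453.54 W/m².
Ratio Q̄_A / Q̄_B = 404.67 / 453.54 = 0.8922.

Q̄_A / Q̄_B ≈ 0.892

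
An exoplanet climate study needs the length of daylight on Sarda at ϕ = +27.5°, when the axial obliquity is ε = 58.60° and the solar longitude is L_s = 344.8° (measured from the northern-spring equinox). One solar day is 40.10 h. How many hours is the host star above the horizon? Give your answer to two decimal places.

Solar declination: sin δ = sin ε · sin L_s = sin 58.60° × sin 344.8° = -0.22379, so δ = -12.932°.
cos h₀ = −tan ϕ · tan δ = −tan(+27.5°) × tan(-12.932°) = 0.1195, so h₀ = 1.4510 rad = 83.14°.
Daylight = 2h₀/(2π) × 40.10 h = (1.4510/π) × 40.10 = 18.52 h.

18.52 h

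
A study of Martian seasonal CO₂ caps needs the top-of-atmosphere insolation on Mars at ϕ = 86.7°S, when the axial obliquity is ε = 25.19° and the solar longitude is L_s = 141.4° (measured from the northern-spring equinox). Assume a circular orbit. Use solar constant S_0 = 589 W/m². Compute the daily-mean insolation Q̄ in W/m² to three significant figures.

Solar declination: sin δ = sin ε · sin L_s = sin 25.19° × sin 141.4° = 0.26554, so δ = +15.399°.
cos h₀ = −tan(-86.7°) tan(+15.399°) = 4.7767 ≥ 1 ⇒ polar night, h₀ = 0 and Q̄ = 0.

Q̄ ≈ 0.00 W/m²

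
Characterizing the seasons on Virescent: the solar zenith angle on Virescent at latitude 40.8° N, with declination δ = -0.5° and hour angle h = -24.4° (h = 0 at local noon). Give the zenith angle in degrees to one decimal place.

cos θ_z = sin φ sin δ + cos φ cos δ cos h = -0.005702 + 0.689357 = 0.683655.
θ_z = arccos(0.683655) = 46.9°.

θ_z = 46.9°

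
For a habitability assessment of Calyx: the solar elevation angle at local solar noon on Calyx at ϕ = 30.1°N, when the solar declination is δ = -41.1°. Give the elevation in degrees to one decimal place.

At local noon the hour angle is zero, so the zenith angle equals |ϕ − δ| = |+30.1° − (-41.100°)| = 71.200°.
Elevation = 90° − 71.200° = 18.8°.

18.8°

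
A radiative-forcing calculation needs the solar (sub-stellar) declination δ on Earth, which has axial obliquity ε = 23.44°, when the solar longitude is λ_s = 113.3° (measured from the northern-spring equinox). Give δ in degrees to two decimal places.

sin δ = sin ε · sin λ_s = sin 23.44° × sin 113.3° = 0.365347.
δ = arcsin(0.365347) = +21.43°.

δ = +21.43°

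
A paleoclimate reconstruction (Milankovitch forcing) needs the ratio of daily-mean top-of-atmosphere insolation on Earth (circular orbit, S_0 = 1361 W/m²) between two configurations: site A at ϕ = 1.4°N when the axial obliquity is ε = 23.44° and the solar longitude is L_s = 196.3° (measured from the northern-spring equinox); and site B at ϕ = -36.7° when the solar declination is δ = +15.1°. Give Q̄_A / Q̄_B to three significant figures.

— Configuration A (ϕ=+1.4°):
Solar declination: sin δ = sin ε · sin L_s = sin 23.44° × sin 196.3° = -0.11165, so δ = -6.410°.
cos h₀ = −tan(+1.4°) tan(-6.410°) = 0.0027, h₀ = 1.5681 rad.
Bracket: h₀ sin ϕ sin δ + cos ϕ cos δ sin h₀ = 1.5681×0.02443×-0.11165 + 0.99970×0.99375×1.00000 = -0.004277 + 0.993452 = 0.989175.
Q̄ = (S_0/π) × [bracket] = (1361/π) × 0.989175 = 428.53 W/m².
— Configuration B (ϕ=-36.7°):
cos h₀ = −tan(-36.7°) tan(+15.100°) = 0.2011, h₀ = 1.3683 rad.
Bracket: h₀ sin ϕ sin δ + cos ϕ cos δ sin h₀ = 1.3683×-0.59763×0.26050 + 0.80178×0.96547×0.97957 = -0.213021 + 0.758280 = 0.545259.
Q̄ = (S_0/π) × [bracket] = (1361/π) × 0.545259 = 236.22 W/m².
Ratio Q̄_A / Q̄_B = 428.53 / 236.22 = 1.814.

Q̄_A / Q̄_B ≈ 1.81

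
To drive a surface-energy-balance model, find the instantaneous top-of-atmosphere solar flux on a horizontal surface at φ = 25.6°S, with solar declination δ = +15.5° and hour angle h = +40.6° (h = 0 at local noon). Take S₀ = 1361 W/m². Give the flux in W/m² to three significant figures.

741 W/m²

cos θ_z = sin φ sin δ + cos φ cos δ cos h = -0.115470 + 0.659832 = 0.544362.
Flux = S₀ · cos θ_z = 1361 × 0.544362 = 740.9 W/m².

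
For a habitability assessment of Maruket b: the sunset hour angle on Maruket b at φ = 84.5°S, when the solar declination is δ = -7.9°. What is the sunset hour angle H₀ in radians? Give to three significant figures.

Sunrise equation: cos H₀ = −tan φ · tan δ = -1.4411 ≤ −1, so the host star never sets (polar day) and H₀ = π.

H₀ = 3.14 rad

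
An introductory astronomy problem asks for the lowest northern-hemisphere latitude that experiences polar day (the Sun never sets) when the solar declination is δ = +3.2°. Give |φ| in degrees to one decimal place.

|φ| = 86.8°

Polar day requires cos H₀ = −tan φ tan δ ≤ −1, i.e. tan φ tan δ ≥ 1.
The boundary is |tan φ| · |tan δ| = 1, so |φ| = 90° − |δ| = 90° − 3.2° = 86.8° in the northern hemisphere.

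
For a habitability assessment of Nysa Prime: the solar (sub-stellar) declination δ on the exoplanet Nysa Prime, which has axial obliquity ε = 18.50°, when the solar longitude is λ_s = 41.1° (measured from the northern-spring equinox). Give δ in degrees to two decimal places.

sin δ = sin ε · sin λ_s = sin 18.50° × sin 41.1° = 0.208588.
δ = arcsin(0.208588) = +12.04°.

δ = +12.04°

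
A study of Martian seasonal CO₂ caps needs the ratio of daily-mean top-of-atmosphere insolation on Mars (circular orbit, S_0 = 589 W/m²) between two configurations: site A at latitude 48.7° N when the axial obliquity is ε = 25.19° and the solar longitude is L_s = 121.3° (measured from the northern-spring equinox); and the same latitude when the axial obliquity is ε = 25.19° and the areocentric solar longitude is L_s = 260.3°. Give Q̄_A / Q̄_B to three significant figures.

Q̄_A / Q̄_B ≈ 5.85

— Configuration A (ϕ=+48.7°):
Solar declination: sin δ = sin ε · sin L_s = sin 25.19° × sin 121.3° = 0.36368, so δ = +21.326°.
cos h₀ = −tan(+48.7°) tan(+21.326°) = -0.4444, h₀ = 2.0313 rad.
Bracket: h₀ sin ϕ sin δ + cos ϕ cos δ sin h₀ = 2.0313×0.75126×0.36368 + 0.66000×0.93153×0.89583 = 0.554988 + 0.550765 = 1.105753.
Q̄ = (S_0/π) × [bracket] = (589/π) × 1.105753 = 207.31 W/m².
— Configuration B (ϕ=+48.7°):
sin δ = sin 25.19° × sin 260.3° = -0.41954, so δ = -24.805°.
cos h₀ = −tan(+48.7°) tan(-24.805°) = 0.5261, h₀ = 1.0168 rad.
Bracket: h₀ sin ϕ sin δ + cos ϕ cos δ sin h₀ = 1.0168×0.75126×-0.41954 + 0.66000×0.90774×0.85043 = -0.320479 + 0.509500 = 0.189021.
Q̄ = (S_0/π) × [bracket] = (589/π) × 0.189021 = 35.439 W/m².
Ratio Q̄_A / Q̄_B = 207.31 / 35.439 = 5.850.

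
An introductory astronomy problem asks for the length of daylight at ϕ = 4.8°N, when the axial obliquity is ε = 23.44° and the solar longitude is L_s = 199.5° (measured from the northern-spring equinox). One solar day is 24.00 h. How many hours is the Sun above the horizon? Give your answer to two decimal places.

11.91 h

Solar declination: sin δ = sin ε · sin L_s = sin 23.44° × sin 199.5° = -0.13278, so δ = -7.631°.
cos h₀ = −tan ϕ · tan δ = −tan(+4.8°) × tan(-7.631°) = 0.0112, so h₀ = 1.5595 rad = 89.36°.
Daylight = 2h₀/(2π) × 24.00 h = (1.5595/π) × 24.00 = 11.91 h.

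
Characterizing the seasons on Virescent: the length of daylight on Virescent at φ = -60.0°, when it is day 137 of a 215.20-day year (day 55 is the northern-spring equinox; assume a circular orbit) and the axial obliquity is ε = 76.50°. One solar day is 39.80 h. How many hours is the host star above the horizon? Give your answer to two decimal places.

0.00 h

Solar longitude: λ_s = 360° × (137 − 55)/215.20 = 137.175°.
sin δ = sin 76.50° × sin 137.175° = 0.66098, so δ = +41.375°.
cos H₀ = −tan φ · tan δ = 1.5257 ≥ 1, so the host star never rises (polar night) and H₀ = 0.
Daylight = 2H₀/(2π) × 39.80 h = (0.0000/π) × 39.80 = 0.00 h.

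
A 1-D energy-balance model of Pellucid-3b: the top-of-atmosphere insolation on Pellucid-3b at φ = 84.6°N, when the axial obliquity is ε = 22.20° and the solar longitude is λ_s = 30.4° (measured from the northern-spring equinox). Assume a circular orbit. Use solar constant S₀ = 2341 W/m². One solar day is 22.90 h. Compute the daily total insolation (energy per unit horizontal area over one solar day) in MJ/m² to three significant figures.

Solar declination: sin δ = sin ε · sin λ_s = sin 22.20° × sin 30.4° = 0.19120, so δ = +11.023°.
cos H₀ = −tan(+84.6°) tan(+11.023°) = -2.0607 ≤ −1 ⇒ polar day, H₀ = π.
Bracket: H₀ sin φ sin δ + cos φ cos δ sin H₀ = 3.1416×0.99556×0.19120 + 0.09411×0.98155×0.00000 = 0.598007 + 0.000000 = 0.598007.
Q̄ = (S₀/π) × [bracket] = (2341/π) × 0.598007 = 445.61 W/m².
Daily total = Q̄ × 22.90 h × 3600 s/h = 445.61 × 22.90 × 3600 / 10⁶ = 36.74 MJ/m².

36.7 MJ/m²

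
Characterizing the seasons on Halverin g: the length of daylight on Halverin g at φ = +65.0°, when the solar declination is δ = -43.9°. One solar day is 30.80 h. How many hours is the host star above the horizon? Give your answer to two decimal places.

cos H₀ = −tan φ · tan δ = 2.0637 ≥ 1, so the host star never rises (polar night) and H₀ = 0.
Daylight = 2H₀/(2π) × 30.80 h = (0.0000/π) × 30.80 = 0.00 h.

0.00 h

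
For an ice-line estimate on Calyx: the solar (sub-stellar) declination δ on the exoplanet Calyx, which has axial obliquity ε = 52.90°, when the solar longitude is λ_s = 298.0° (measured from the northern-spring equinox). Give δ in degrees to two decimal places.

δ = -44.77°

sin δ = sin ε · sin λ_s = sin 52.90° × sin 298.0° = -0.704225.
δ = arcsin(-0.704225) = -44.77°.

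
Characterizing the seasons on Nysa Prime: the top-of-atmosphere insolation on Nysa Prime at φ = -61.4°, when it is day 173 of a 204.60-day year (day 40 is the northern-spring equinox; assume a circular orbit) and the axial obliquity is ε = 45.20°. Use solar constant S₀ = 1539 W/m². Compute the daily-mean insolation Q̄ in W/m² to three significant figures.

Q̄ ≈ 776 W/m²

Solar longitude: λ_s = 360° × (173 − 40)/204.60 = 234.018°.
sin δ = sin 45.20° × sin 234.018° = -0.57418, so δ = -35.042°.
cos H₀ = −tan(-61.4°) tan(-35.042°) = -1.2863 ≤ −1 ⇒ polar day, H₀ = π.
Bracket: H₀ sin φ sin δ + cos φ cos δ sin H₀ = 3.1416×-0.87798×-0.57418 + 0.47869×0.81873×0.00000 = 1.583739 + 0.000000 = 1.583739.
Q̄ = (S₀/π) × [bracket] = (1539/π) × 1.583739 = 775.8 W/m².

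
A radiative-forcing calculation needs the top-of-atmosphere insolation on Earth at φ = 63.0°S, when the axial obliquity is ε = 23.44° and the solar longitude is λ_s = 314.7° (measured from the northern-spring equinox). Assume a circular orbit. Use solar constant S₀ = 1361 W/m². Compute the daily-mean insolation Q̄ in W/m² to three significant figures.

Q̄ ≈ 393 W/m²

Solar declination: sin δ = sin ε · sin λ_s = sin 23.44° × sin 314.7° = -0.28275, so δ = -16.424°.
cos H₀ = −tan(-63.0°) tan(-16.424°) = -0.5785, H₀ = 2.1877 rad.
Bracket: H₀ sin φ sin δ + cos φ cos δ sin H₀ = 2.1877×-0.89101×-0.28275 + 0.45399×0.95919×0.81566 = 0.551154 + 0.355189 = 0.906343.
Q̄ = (S₀/π) × [bracket] = (1361/π) × 0.906343 = 392.6 W/m².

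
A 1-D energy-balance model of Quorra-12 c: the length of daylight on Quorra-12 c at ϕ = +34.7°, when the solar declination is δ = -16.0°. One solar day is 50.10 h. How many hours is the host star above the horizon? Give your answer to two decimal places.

cos h₀ = −tan ϕ · tan δ = −tan(+34.7°) × tan(-16.000°) = 0.1986, so h₀ = 1.3709 rad = 78.55°.
Daylight = 2h₀/(2π) × 50.10 h = (1.3709/π) × 50.10 = 21.86 h.

21.86 h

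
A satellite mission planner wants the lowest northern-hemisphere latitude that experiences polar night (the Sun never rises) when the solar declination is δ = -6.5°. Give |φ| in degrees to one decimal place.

|φ| = 83.5°

Polar night requires cos H₀ = −tan φ tan δ ≥ 1, i.e. tan φ tan δ ≤ −1.
The boundary is |tan φ| · |tan δ| = 1, so |φ| = 90° − |δ| = 90° − 6.5° = 83.5° in the northern hemisphere.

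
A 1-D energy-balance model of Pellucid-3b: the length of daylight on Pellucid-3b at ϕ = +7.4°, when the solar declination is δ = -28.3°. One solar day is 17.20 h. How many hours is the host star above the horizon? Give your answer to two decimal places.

8.22 h

cos h₀ = −tan ϕ · tan δ = −tan(+7.4°) × tan(-28.300°) = 0.0699, so h₀ = 1.5008 rad = 85.99°.
Daylight = 2h₀/(2π) × 17.20 h = (1.5008/π) × 17.20 = 8.22 h.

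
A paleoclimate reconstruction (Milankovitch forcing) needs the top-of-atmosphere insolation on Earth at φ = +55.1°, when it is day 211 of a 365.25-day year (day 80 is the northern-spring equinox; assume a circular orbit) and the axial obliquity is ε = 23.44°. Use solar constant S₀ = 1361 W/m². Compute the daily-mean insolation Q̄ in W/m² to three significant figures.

Solar longitude: λ_s = 360° × (211 − 80)/365.25 = 129.117°.
sin δ = sin 23.44° × sin 129.117° = 0.30863, so δ = +17.977°.
cos H₀ = −tan(+55.1°) tan(+17.977°) = -0.4651, H₀ = 2.0546 rad.
Bracket: H₀ sin φ sin δ + cos φ cos δ sin H₀ = 2.0546×0.82015×0.30863 + 0.57215×0.95118×0.88525 = 0.520066 + 0.481769 = 1.001835.
Q̄ = (S₀/π) × [bracket] = (1361/π) × 1.001835 = 434.0 W/m².

Q̄ ≈ 434 W/m²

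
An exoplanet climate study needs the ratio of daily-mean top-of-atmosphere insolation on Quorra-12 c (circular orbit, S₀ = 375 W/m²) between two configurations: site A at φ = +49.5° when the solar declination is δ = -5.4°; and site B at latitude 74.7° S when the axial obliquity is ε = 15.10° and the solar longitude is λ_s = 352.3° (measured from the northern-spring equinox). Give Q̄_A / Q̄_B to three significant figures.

Q̄_A / Q̄_B ≈ 1.69

— Configuration A (φ=+49.5°):
cos H₀ = −tan(+49.5°) tan(-5.400°) = 0.1107, H₀ = 1.4599 rad.
Bracket: H₀ sin φ sin δ + cos φ cos δ sin H₀ = 1.4599×0.76041×-0.09411 + 0.64945×0.99556×0.99386 = -0.104474 + 0.642597 = 0.538123.
Q̄ = (S₀/π) × [bracket] = (375/π) × 0.538123 = 64.234 W/m².
— Configuration B (φ=-74.7°):
Solar declination: sin δ = sin ε · sin λ_s = sin 15.10° × sin 352.3° = -0.03490, so δ = -2.000°.
cos H₀ = −tan(-74.7°) tan(-2.000°) = -0.1277, H₀ = 1.6988 rad.
Bracket: H₀ sin φ sin δ + cos φ cos δ sin H₀ = 1.6988×-0.96456×-0.03490 + 0.26387×0.99939×0.99182 = 0.057187 + 0.261552 = 0.318739.
Q̄ = (S₀/π) × [bracket] = (375/π) × 0.318739 = 38.047 W/m².
Ratio Q̄_A / Q̄_B = 64.234 / 38.047 = 1.688.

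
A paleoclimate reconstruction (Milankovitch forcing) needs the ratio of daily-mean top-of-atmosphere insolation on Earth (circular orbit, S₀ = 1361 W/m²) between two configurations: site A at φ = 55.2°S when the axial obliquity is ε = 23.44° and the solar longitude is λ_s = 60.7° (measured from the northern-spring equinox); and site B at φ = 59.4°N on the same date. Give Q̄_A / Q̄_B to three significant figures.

Q̄_A / Q̄_B ≈ 0.159

— Configuration A (φ=-55.2°):
Solar declination: sin δ = sin ε · sin λ_s = sin 23.44° × sin 60.7° = 0.34690, so δ = +20.298°.
cos H₀ = −tan(-55.2°) tan(+20.298°) = 0.5322, H₀ = 1.0096 rad.
Bracket: H₀ sin φ sin δ + cos φ cos δ sin H₀ = 1.0096×-0.82115×0.34690 + 0.57071×0.93790×0.84664 = -0.287592 + 0.453180 = 0.165588.
Q̄ = (S₀/π) × [bracket] = (1361/π) × 0.165588 = 71.736 W/m².
— Configuration B (φ=+59.4°):
cos H₀ = −tan(+59.4°) tan(+20.298°) = -0.6254, H₀ = 2.2465 rad.
Bracket: H₀ sin φ sin δ + cos φ cos δ sin H₀ = 2.2465×0.86074×0.34690 + 0.50904×0.93790×0.78030 = 0.670784 + 0.372538 = 1.043322.
Q̄ = (S₀/π) × [bracket] = (1361/π) × 1.043322 = 451.99 W/m².
Ratio Q̄_A / Q̄_B = 71.736 / 451.99 = 0.1587.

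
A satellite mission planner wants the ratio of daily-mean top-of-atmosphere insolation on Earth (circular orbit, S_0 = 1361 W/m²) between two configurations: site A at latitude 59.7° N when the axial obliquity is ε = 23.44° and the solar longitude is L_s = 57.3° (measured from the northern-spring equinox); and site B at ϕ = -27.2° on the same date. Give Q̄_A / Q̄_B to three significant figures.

Q̄_A / Q̄_B ≈ 1.67

— Configuration A (ϕ=+59.7°):
Solar declination: sin δ = sin ε · sin L_s = sin 23.44° × sin 57.3° = 0.33474, so δ = +19.557°.
cos h₀ = −tan(+59.7°) tan(+19.557°) = -0.6079, h₀ = 2.2242 rad.
Bracket: h₀ sin ϕ sin δ + cos ϕ cos δ sin h₀ = 2.2242×0.86340×0.33474 + 0.50453×0.94231×0.79400 = 0.642826 + 0.377486 = 1.020312.
Q̄ = (S_0/π) × [bracket] = (1361/π) × 1.020312 = 442.02 W/m².
— Configuration B (ϕ=-27.2°):
cos h₀ = −tan(-27.2°) tan(+19.557°) = 0.1826, h₀ = 1.3872 rad.
Bracket: h₀ sin ϕ sin δ + cos ϕ cos δ sin h₀ = 1.3872×-0.45710×0.33474 + 0.88942×0.94231×0.98319 = -0.212255 + 0.824021 = 0.611766.
Q̄ = (S_0/π) × [bracket] = (1361/π) × 0.611766 = 265.03 W/m².
Ratio Q̄_A / Q̄_B = 442.02 / 265.03 = 1.668.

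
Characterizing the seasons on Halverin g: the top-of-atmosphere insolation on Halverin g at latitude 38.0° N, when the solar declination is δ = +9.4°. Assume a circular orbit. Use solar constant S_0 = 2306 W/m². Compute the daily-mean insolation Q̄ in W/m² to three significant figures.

Q̄ ≈ 691 W/m²

cos h₀ = −tan(+38.0°) tan(+9.400°) = -0.1293, h₀ = 1.7005 rad.
Bracket: h₀ sin ϕ sin δ + cos ϕ cos δ sin h₀ = 1.7005×0.61566×0.16333 + 0.78801×0.98657×0.99160 = 0.170995 + 0.770897 = 0.941892.
Q̄ = (S_0/π) × [bracket] = (2306/π) × 0.941892 = 691.4 W/m².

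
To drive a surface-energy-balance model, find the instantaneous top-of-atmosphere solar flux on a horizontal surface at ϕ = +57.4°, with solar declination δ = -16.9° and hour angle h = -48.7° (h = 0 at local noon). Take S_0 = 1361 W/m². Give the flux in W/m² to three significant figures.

cos θ_z = sin ϕ sin δ + cos ϕ cos δ cos h = -0.244903 + 0.340233 = 0.095330.
Flux = S_0 · cos θ_z = 1361 × 0.095330 = 129.7 W/m².

130 W/m²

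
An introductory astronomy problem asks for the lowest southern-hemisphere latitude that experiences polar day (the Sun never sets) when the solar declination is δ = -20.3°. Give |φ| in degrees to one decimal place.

Polar day requires cos H₀ = −tan φ tan δ ≤ −1, i.e. tan φ tan δ ≥ 1.
The boundary is |tan φ| · |tan δ| = 1, so |φ| = 90° − |δ| = 90° − 20.3° = 69.7° in the southern hemisphere.

|φ| = 69.7°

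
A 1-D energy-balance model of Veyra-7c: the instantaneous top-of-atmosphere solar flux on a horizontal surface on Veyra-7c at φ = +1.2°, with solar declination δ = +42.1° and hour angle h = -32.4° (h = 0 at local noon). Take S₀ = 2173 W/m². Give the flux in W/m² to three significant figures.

cos θ_z = sin φ sin δ + cos φ cos δ cos h = 0.014040 + 0.626334 = 0.640374.
Flux = S₀ · cos θ_z = 2173 × 0.640374 = 1392 W/m².

1.39e+03 W/m²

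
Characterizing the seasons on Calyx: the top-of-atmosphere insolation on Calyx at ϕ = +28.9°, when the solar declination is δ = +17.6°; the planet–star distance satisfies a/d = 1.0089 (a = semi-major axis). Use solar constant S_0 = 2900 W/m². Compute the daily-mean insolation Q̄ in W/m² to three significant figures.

cos h₀ = −tan(+28.9°) tan(+17.600°) = -0.1751, h₀ = 1.7468 rad.
Bracket: h₀ sin ϕ sin δ + cos ϕ cos δ sin h₀ = 1.7468×0.48328×0.30237 + 0.87546×0.95319×0.98455 = 0.255259 + 0.821587 = 1.076846.
Inverse-square distance factor (a/d)² = 1.0089² = 1.017879.
Q̄ = (S_0/π) × 1.017879 × [bracket] = (2900/π) × 1.017879 × 1.076846 = 1012 W/m².

Q̄ ≈ 1.01e+03 W/m²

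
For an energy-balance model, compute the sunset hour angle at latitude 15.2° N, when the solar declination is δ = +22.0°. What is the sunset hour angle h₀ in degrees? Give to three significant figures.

h₀ = 96.3°

cos h₀ = −tan ϕ · tan δ = −tan(+15.2°) × tan(+22.000°) = -0.1098, so h₀ = 1.6808 rad = 96.30°.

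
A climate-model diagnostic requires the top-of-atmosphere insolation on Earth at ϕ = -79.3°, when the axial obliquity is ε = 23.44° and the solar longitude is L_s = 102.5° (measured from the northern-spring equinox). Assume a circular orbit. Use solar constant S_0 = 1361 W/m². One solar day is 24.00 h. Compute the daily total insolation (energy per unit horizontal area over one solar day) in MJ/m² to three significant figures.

0.00 MJ/m²

Solar declination: sin δ = sin ε · sin L_s = sin 23.44° × sin 102.5° = 0.38836, so δ = +22.852°.
cos h₀ = −tan(-79.3°) tan(+22.852°) = 2.2304 ≥ 1 ⇒ polar night, h₀ = 0 and Q̄ = 0.
Daily total = Q̄ × 24.00 h × 3600 s/h = 0.00 MJ/m².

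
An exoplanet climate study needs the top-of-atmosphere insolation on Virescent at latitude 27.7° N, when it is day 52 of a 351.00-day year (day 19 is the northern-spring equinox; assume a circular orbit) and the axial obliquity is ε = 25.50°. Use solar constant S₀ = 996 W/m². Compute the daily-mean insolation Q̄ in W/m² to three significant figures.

Q̄ ≈ 330 W/m²

Solar longitude: λ_s = 360° × (52 − 19)/351.00 = 33.846°.
sin δ = sin 25.50° × sin 33.846° = 0.23978, so δ = +13.874°.
cos H₀ = −tan(+27.7°) tan(+13.874°) = -0.1297, H₀ = 1.7008 rad.
Bracket: H₀ sin φ sin δ + cos φ cos δ sin H₀ = 1.7008×0.46484×0.23978 + 0.88539×0.97083×0.99156 = 0.189570 + 0.852308 = 1.041878.
Q̄ = (S₀/π) × [bracket] = (996/π) × 1.041878 = 330.3 W/m².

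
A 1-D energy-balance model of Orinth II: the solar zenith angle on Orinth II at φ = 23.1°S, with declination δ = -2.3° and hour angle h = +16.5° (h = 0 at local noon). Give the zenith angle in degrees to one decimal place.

cos θ_z = sin φ sin δ + cos φ cos δ cos h = 0.015745 + 0.881233 = 0.896978.
θ_z = arccos(0.896978) = 26.2°.

θ_z = 26.2°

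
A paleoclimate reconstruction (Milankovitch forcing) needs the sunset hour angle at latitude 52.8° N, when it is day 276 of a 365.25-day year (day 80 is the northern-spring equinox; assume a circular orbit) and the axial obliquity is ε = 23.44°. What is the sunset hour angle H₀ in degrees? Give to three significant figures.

H₀ = 83.1°

Solar longitude: λ_s = 360° × (276 − 80)/365.25 = 193.183°.
sin δ = sin 23.44° × sin 193.183° = -0.09072, so δ = -5.205°.
cos H₀ = −tan φ · tan δ = −tan(+52.8°) × tan(-5.205°) = 0.1200, so H₀ = 1.4505 rad = 83.11°.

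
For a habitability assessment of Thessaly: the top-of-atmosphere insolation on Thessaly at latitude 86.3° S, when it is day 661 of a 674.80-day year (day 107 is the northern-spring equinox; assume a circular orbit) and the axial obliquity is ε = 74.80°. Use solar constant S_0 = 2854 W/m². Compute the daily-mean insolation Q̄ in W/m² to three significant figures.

Q̄ ≈ 2.48e+03 W/m²

Solar longitude: L_s = 360° × (661 − 107)/674.80 = 295.554°.
sin δ = sin 74.80° × sin 295.554° = -0.87062, so δ = -60.530°.
cos h₀ = −tan(-86.3°) tan(-60.530°) = -27.3660 ≤ −1 ⇒ polar day, h₀ = π.
Bracket: h₀ sin ϕ sin δ + cos ϕ cos δ sin h₀ = 3.1416×-0.99792×-0.87062 + 0.06453×0.49196×0.00000 = 2.729451 + 0.000000 = 2.729451.
Q̄ = (S_0/π) × [bracket] = (2854/π) × 2.729451 = 2480 W/m².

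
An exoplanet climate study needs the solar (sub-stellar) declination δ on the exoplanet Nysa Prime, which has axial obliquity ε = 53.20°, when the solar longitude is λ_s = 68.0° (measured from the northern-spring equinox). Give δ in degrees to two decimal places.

δ = +47.94°

sin δ = sin ε · sin λ_s = sin 53.20° × sin 68.0° = 0.742425.
δ = arcsin(0.742425) = +47.94°.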